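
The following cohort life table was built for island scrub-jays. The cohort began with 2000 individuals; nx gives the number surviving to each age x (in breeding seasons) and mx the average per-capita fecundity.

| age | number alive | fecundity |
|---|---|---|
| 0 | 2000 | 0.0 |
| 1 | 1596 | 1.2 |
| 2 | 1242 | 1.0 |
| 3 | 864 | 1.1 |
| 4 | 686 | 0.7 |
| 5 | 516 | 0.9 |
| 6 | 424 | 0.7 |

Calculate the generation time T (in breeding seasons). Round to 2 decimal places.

lx = nx/n0 = nx/2000: 1, 0.798, 0.621, 0.432, 0.343, 0.258, 0.212
lx·mx: 0, 0.9576, 0.621, 0.4752, 0.2401, 0.2322, 0.1484 → R0 = 2.6745
x·lx·mx: 0, 0.9576, 1.242, 1.4256, 0.9604, 1.161, 0.8904 → Σ = 6.637
T = 6.637 / 2.6745 = 2.481585… → 2.48

2.48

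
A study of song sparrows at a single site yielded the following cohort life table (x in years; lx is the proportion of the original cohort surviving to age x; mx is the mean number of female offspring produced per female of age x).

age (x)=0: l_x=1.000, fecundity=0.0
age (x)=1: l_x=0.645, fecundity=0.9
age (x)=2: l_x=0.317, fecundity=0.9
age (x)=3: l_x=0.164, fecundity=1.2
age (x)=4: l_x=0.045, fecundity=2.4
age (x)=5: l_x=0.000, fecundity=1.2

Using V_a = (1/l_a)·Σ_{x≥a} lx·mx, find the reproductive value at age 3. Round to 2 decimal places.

1.86

lx·mx for x ≥ 3: 0.1968, 0.108, 0 → sum = 0.3048
V_3 = 0.3048 / l_3 = 0.3048 / 0.164 = 1.858537… → 1.86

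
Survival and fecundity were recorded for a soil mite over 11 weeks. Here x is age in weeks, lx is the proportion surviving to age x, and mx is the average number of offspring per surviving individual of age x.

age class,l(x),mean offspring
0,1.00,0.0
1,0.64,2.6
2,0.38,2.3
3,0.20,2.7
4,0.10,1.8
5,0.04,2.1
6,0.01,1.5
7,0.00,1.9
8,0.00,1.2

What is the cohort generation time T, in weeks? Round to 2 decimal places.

1.87

lx·mx: 0, 1.664, 0.874, 0.54, 0.18, 0.084, 0.015, 0, 0 → R0 = 3.357
x·lx·mx: 0, 1.664, 1.748, 1.62, 0.72, 0.42, 0.09, 0, 0 → Σ = 6.262
T = 6.262 / 3.357 = 1.865356… → 1.87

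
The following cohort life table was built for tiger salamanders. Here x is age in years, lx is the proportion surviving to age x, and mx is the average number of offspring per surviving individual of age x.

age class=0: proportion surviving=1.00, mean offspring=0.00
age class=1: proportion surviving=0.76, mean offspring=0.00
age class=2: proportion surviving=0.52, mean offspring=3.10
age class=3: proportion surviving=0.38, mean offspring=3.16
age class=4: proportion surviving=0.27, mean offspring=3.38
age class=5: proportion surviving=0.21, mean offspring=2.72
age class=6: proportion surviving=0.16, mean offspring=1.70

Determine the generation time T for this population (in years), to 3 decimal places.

lx·mx: 0, 0, 1.612, 1.2008, 0.9126, 0.5712, 0.272 → R0 = 4.5686
x·lx·mx: 0, 0, 3.224, 3.6024, 3.6504, 2.856, 1.632 → Σ = 14.9648
T = 14.9648 / 4.5686 = 3.275577… → 3.276

3.276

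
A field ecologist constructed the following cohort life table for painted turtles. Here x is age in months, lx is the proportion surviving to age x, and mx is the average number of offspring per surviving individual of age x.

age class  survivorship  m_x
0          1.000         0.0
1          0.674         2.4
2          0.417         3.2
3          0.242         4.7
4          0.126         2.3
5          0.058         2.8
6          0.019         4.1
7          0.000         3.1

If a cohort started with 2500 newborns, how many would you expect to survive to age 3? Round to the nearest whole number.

605

Expected survivors = N0 · l_3 = 2500 × 0.242 = 605 → 605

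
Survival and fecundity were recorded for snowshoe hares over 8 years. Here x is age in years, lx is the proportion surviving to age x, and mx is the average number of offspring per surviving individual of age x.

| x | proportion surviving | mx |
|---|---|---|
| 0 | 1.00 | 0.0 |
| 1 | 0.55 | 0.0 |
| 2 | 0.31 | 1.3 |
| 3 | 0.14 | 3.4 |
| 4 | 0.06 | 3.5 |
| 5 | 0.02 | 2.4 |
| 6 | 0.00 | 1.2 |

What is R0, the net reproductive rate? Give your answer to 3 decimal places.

lx·mx by age: 0, 0, 0.403, 0.476, 0.21, 0.048, 0
R0 = Σ lx·mx = 1.137 → 1.137

1.137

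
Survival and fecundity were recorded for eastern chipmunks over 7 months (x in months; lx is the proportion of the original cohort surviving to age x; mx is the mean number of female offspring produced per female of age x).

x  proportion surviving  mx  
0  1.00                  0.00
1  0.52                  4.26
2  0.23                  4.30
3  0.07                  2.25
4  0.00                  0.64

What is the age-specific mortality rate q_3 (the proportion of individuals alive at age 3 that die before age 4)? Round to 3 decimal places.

q_3 = (l_3 − l_4) / l_3 = (0.07 − 0) / 0.07
     = 0.07 / 0.07 = 1 → 1.000

1.000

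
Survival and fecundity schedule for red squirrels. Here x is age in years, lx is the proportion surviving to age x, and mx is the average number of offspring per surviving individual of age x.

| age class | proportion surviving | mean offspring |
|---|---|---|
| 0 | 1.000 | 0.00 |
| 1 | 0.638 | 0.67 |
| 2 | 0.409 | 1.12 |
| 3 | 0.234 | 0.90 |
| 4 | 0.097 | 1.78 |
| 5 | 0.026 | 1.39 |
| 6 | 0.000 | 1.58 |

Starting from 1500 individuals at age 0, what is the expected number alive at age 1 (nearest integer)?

Expected survivors = N0 · l_1 = 1500 × 0.638 = 957 → 957

957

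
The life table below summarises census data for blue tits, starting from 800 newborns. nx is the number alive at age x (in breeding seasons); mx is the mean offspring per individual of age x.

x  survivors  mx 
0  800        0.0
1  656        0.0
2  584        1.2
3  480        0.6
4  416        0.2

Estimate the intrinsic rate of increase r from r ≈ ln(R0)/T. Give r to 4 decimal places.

lx = nx/n0 = nx/800: 1, 0.82, 0.73, 0.6, 0.52
R0 = Σ lx·mx = 0 + 0 + 0.876 + 0.36 + 0.104 = 1.34
Σ x·lx·mx = 3.248; T = 3.248/1.34 = 2.42388…
r ≈ ln(R0)/T = ln(1.34)/2.42388… = 0.120744… → 0.1207

0.1207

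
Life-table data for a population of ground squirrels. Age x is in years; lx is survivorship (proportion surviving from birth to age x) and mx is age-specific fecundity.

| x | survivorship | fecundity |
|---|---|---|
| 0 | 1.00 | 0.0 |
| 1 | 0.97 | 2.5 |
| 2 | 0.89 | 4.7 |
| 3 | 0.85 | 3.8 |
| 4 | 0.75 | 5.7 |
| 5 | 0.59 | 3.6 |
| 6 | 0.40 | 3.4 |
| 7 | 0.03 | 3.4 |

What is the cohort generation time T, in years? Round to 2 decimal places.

lx·mx: 0, 2.425, 4.183, 3.23, 4.275, 2.124, 1.36, 0.102 → R0 = 17.699
x·lx·mx: 0, 2.425, 8.366, 9.69, 17.1, 10.62, 8.16, 0.714 → Σ = 57.075
T = 57.075 / 17.699 = 3.224758… → 3.22

3.22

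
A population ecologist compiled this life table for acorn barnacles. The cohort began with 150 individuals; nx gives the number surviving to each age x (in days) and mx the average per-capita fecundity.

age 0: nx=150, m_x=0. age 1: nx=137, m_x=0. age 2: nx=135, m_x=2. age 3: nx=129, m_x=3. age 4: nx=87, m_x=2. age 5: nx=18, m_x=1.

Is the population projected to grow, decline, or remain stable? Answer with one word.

lx = nx/n0 = nx/150: 1, 0.91333…, 0.9, 0.86, 0.58, 0.12
R0 = Σ lx·mx = 0 + 0 + 1.8 + 2.58 + 1.16 + 0.12 = 5.66…
R0 > 1, so the population is growing.

growing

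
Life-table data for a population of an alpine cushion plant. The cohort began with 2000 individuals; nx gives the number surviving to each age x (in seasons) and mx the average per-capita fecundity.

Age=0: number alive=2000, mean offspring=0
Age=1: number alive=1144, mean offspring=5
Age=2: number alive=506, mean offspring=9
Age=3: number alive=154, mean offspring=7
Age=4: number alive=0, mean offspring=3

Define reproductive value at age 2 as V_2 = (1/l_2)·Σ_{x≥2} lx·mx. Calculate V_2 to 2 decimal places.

lx = nx/n0 = nx/2000: 1, 0.572, 0.253, 0.077, 0
lx·mx for x ≥ 2: 2.277, 0.539, 0 → sum = 2.816
V_2 = 2.816 / l_2 = 2.816 / 0.253 = 11.130435… → 11.13

11.13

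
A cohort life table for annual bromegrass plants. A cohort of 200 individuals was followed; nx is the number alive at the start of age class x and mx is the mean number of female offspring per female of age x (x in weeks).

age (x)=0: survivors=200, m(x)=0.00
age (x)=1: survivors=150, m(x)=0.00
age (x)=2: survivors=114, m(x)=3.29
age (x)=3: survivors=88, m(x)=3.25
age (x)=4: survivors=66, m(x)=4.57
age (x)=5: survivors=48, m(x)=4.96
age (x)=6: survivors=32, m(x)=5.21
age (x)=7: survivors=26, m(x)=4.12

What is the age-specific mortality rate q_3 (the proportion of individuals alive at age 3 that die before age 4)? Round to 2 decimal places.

0.25

lx = nx/n0 = nx/200: 1, 0.75, 0.57, 0.44, 0.33, 0.24, 0.16, 0.13
q_3 = (l_3 − l_4) / l_3 = (0.44 − 0.33) / 0.44
     = 0.11 / 0.44 = 0.25 → 0.25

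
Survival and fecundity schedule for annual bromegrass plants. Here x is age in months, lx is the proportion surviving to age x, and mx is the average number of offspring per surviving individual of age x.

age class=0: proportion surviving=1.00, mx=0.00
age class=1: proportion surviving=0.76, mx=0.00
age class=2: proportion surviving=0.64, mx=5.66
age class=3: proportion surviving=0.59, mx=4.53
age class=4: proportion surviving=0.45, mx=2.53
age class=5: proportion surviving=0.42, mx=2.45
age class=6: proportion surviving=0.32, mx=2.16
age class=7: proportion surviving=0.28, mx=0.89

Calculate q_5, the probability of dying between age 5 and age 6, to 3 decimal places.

0.238

q_5 = (l_5 − l_6) / l_5 = (0.42 − 0.32) / 0.42
     = 0.1 / 0.42 = 0.238095… → 0.238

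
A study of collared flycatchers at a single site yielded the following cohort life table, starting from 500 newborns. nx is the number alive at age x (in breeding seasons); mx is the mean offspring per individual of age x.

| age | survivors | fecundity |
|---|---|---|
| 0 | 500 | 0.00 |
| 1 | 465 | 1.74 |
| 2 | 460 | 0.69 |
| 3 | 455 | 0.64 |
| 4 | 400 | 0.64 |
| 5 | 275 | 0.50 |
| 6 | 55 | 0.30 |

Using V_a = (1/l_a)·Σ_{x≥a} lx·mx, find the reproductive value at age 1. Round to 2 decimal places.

3.93

lx = nx/n0 = nx/500: 1, 0.93, 0.92, 0.91, 0.8, 0.55, 0.11
lx·mx for x ≥ 1: 1.6182, 0.6348, 0.5824, 0.512, 0.275, 0.033 → sum = 3.6554
V_1 = 3.6554 / l_1 = 3.6554 / 0.93 = 3.930538… → 3.93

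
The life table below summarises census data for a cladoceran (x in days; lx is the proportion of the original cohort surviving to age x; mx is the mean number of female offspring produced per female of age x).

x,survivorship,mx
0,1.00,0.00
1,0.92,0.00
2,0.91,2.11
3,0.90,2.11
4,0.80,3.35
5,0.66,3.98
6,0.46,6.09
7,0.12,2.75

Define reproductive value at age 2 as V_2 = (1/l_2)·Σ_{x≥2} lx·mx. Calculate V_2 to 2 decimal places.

lx·mx for x ≥ 2: 1.9201, 1.899, 2.68, 2.6268, 2.8014, 0.33 → sum = 12.2573
V_2 = 12.2573 / l_2 = 12.2573 / 0.91 = 13.46956… → 13.47

13.47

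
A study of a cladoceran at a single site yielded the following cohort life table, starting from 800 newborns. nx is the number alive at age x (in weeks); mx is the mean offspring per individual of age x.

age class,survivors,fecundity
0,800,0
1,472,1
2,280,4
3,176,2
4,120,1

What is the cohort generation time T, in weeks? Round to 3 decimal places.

2.058

lx = nx/n0 = nx/800: 1, 0.59, 0.35, 0.22, 0.15
lx·mx: 0, 0.59, 1.4, 0.44, 0.15 → R0 = 2.58
x·lx·mx: 0, 0.59, 2.8, 1.32, 0.6 → Σ = 5.31
T = 5.31 / 2.58 = 2.05814… → 2.058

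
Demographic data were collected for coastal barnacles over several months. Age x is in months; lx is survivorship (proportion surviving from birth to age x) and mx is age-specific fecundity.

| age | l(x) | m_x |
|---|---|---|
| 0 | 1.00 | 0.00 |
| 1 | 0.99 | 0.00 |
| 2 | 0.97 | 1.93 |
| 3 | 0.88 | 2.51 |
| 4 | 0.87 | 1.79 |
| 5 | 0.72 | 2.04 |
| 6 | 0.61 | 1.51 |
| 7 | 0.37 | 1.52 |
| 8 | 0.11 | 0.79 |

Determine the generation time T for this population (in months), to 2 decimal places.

3.93

lx·mx: 0, 0, 1.8721, 2.2088, 1.5573, 1.4688, 0.9211, 0.5624, 0.0869 → R0 = 8.6774
x·lx·mx: 0, 0, 3.7442, 6.6264, 6.2292, 7.344, 5.5266, 3.9368, 0.6952 → Σ = 34.1024
T = 34.1024 / 8.6774 = 3.930025… → 3.93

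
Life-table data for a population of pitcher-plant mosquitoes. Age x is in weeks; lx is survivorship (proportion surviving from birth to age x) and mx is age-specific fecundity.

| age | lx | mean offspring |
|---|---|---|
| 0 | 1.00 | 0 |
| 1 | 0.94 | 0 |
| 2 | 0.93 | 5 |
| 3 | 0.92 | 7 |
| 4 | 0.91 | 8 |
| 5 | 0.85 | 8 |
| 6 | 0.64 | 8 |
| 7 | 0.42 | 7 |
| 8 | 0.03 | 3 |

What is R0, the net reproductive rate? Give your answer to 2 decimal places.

lx·mx by age: 0, 0, 4.65, 6.44, 7.28, 6.8, 5.12, 2.94, 0.09
R0 = Σ lx·mx = 33.32 → 33.32

33.32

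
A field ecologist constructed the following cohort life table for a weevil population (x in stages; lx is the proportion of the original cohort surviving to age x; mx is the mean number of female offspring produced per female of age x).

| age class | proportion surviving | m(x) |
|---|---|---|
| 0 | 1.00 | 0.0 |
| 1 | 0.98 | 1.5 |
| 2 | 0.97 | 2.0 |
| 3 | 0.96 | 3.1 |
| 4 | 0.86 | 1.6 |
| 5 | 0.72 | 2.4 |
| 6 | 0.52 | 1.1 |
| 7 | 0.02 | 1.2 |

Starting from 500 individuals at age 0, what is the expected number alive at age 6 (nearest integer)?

Expected survivors = N0 · l_6 = 500 × 0.52 = 260 → 260

260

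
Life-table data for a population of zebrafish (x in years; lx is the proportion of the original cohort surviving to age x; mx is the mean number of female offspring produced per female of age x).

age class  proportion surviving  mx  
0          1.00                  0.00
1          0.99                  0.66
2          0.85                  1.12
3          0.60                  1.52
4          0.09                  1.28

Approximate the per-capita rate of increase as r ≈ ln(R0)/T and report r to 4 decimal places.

R0 = Σ lx·mx = 0 + 0.6534 + 0.952 + 0.912 + 0.1152 = 2.6326
Σ x·lx·mx = 5.7542; T = 5.7542/2.6326 = 2.18575…
r ≈ ln(R0)/T = ln(2.6326)/2.18575… = 0.442856… → 0.4429

0.4429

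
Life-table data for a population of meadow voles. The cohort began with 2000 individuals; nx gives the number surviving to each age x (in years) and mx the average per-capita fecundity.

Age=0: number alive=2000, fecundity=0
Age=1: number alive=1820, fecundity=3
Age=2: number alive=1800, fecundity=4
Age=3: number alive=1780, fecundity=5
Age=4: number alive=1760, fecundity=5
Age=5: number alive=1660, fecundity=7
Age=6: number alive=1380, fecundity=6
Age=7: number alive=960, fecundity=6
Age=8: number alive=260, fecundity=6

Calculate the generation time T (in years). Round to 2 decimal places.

4.21

lx = nx/n0 = nx/2000: 1, 0.91, 0.9, 0.89, 0.88, 0.83, 0.69, 0.48, 0.13
lx·mx: 0, 2.73, 3.6, 4.45, 4.4, 5.81, 4.14, 2.88, 0.78 → R0 = 28.79
x·lx·mx: 0, 2.73, 7.2, 13.35, 17.6, 29.05, 24.84, 20.16, 6.24 → Σ = 121.17
T = 121.17 / 28.79 = 4.208753… → 4.21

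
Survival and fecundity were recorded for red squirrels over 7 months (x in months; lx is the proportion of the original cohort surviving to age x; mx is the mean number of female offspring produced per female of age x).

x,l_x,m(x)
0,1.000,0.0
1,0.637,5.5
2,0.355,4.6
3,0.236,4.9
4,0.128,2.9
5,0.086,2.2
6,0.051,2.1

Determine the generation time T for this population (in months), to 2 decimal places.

1.91

lx·mx: 0, 3.5035, 1.633, 1.1564, 0.3712, 0.1892, 0.1071 → R0 = 6.9604
x·lx·mx: 0, 3.5035, 3.266, 3.4692, 1.4848, 0.946, 0.6426 → Σ = 13.3121
T = 13.3121 / 6.9604 = 1.912548… → 1.91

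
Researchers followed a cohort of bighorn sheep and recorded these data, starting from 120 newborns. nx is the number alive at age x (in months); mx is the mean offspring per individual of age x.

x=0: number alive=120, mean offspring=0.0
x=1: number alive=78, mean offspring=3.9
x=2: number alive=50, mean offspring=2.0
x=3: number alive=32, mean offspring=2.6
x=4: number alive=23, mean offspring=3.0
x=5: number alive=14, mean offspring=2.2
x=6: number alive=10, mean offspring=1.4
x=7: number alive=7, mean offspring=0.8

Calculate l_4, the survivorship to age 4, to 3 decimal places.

0.192

l_4 = n_4/n_0 = 23/120 = 0.191667… → 0.192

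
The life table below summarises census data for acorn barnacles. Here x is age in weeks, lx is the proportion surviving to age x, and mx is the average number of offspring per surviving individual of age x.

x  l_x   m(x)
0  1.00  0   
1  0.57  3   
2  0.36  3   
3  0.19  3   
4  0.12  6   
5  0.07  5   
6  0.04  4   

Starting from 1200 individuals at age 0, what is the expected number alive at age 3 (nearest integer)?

228

Expected survivors = N0 · l_3 = 1200 × 0.19 = 228 → 228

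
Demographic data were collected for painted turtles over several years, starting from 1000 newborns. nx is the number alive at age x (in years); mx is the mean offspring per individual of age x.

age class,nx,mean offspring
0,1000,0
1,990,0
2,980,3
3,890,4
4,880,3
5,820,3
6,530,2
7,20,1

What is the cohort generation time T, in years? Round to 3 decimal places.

3.621

lx = nx/n0 = nx/1000: 1, 0.99, 0.98, 0.89, 0.88, 0.82, 0.53, 0.02
lx·mx: 0, 0, 2.94, 3.56, 2.64, 2.46, 1.06, 0.02 → R0 = 12.68
x·lx·mx: 0, 0, 5.88, 10.68, 10.56, 12.3, 6.36, 0.14 → Σ = 45.92
T = 45.92 / 12.68 = 3.621451… → 3.621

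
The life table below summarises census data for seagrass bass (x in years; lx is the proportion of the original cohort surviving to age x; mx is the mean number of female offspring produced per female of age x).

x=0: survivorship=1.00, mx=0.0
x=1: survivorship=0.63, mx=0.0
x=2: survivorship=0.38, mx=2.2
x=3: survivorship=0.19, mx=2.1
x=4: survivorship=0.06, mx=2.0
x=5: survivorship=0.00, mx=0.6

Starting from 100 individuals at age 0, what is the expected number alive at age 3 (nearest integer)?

19

Expected survivors = N0 · l_3 = 100 × 0.19 = 19 → 19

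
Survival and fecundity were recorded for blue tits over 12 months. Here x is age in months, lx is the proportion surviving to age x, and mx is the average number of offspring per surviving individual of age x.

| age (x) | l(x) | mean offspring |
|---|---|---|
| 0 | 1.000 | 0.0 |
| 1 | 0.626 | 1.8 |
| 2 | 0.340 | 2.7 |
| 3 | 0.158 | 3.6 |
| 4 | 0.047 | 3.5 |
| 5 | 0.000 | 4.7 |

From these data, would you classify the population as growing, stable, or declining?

R0 = Σ lx·mx = 0 + 1.1268 + 0.918 + 0.5688 + 0.1645 + 0 = 2.7781
R0 > 1, so the population is growing.

growing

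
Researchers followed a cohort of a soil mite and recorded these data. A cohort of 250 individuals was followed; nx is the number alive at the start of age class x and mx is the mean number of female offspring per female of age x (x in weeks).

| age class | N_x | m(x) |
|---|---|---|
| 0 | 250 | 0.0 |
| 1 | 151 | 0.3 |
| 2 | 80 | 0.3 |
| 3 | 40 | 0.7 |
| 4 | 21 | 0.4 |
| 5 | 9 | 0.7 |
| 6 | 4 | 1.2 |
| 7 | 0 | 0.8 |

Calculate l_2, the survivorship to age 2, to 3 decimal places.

l_2 = n_2/n_0 = 80/250 = 0.32 → 0.320

0.320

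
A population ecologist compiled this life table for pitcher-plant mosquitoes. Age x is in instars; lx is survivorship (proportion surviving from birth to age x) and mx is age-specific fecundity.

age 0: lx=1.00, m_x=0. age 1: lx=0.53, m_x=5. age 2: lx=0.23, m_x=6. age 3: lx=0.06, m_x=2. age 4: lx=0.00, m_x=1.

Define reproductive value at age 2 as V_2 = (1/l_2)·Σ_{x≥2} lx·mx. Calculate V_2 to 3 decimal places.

6.522

lx·mx for x ≥ 2: 1.38, 0.12, 0 → sum = 1.5
V_2 = 1.5 / l_2 = 1.5 / 0.23 = 6.521739… → 6.522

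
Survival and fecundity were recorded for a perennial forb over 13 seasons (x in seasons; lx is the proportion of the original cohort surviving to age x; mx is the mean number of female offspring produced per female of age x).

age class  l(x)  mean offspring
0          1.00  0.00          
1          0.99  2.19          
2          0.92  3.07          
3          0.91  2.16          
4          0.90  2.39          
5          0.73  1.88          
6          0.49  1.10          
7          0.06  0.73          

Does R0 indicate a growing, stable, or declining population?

growing

R0 = Σ lx·mx = 0 + 2.1681 + 2.8244 + 1.9656 + 2.151 + 1.3724 + 0.539 + 0.0438 = 11.0643
R0 > 1, so the population is growing.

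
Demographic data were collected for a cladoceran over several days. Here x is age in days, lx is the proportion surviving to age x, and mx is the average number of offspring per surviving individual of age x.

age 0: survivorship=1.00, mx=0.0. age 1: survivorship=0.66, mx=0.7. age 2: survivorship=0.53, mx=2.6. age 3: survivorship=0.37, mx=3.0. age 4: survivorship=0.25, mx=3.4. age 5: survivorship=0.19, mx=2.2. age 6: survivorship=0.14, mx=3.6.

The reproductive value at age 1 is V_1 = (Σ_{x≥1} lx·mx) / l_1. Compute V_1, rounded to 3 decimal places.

lx·mx for x ≥ 1: 0.462, 1.378, 1.11, 0.85, 0.418, 0.504 → sum = 4.722
V_1 = 4.722 / l_1 = 4.722 / 0.66 = 7.154545… → 7.155

7.155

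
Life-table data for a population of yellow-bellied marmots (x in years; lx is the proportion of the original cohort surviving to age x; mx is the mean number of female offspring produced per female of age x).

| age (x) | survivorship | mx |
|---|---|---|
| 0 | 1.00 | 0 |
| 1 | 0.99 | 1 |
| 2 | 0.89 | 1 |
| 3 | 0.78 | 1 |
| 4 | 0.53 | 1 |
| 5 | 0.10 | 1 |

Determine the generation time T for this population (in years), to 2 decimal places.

lx·mx: 0, 0.99, 0.89, 0.78, 0.53, 0.1 → R0 = 3.29
x·lx·mx: 0, 0.99, 1.78, 2.34, 2.12, 0.5 → Σ = 7.73
T = 7.73 / 3.29 = 2.349544… → 2.35

2.35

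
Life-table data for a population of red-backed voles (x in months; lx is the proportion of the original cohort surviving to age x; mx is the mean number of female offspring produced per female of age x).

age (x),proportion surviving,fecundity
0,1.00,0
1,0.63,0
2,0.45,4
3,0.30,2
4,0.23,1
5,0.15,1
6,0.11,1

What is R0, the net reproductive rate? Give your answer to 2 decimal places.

lx·mx by age: 0, 0, 1.8, 0.6, 0.23, 0.15, 0.11
R0 = Σ lx·mx = 2.89 → 2.89

2.89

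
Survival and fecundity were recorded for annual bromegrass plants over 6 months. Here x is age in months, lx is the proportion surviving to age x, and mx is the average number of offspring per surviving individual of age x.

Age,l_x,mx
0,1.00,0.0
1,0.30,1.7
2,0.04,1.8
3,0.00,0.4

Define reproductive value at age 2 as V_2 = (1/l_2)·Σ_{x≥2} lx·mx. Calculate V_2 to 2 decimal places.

lx·mx for x ≥ 2: 0.072, 0 → sum = 0.072
V_2 = 0.072 / l_2 = 0.072 / 0.04 = 1.8 → 1.80

1.80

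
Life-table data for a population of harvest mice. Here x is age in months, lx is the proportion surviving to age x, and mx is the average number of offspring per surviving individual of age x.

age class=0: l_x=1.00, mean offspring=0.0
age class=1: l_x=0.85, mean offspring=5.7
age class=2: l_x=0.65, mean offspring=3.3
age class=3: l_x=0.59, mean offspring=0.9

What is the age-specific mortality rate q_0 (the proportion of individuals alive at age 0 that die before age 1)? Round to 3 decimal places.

q_0 = (l_0 − l_1) / l_0 = (1 − 0.85) / 1
     = 0.15 / 1 = 0.15 → 0.150

0.150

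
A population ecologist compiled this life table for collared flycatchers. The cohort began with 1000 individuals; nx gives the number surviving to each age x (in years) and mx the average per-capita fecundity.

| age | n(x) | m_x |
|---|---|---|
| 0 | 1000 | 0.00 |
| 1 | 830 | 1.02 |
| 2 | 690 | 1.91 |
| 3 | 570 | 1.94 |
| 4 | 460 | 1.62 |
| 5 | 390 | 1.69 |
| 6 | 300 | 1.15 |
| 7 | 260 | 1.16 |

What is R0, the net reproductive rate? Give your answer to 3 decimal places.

5.321

lx = nx/n0 = nx/1000: 1, 0.83, 0.69, 0.57, 0.46, 0.39, 0.3, 0.26
lx·mx by age: 0, 0.8466, 1.3179, 1.1058, 0.7452, 0.6591, 0.345, 0.3016
R0 = Σ lx·mx = 5.3212 → 5.321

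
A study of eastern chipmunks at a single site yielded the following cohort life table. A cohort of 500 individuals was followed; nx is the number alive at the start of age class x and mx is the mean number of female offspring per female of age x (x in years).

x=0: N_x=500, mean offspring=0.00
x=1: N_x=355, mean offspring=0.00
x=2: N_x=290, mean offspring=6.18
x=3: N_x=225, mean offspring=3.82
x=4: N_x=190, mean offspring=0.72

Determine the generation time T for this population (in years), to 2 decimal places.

lx = nx/n0 = nx/500: 1, 0.71, 0.58, 0.45, 0.38
lx·mx: 0, 0, 3.5844, 1.719, 0.2736 → R0 = 5.577
x·lx·mx: 0, 0, 7.1688, 5.157, 1.0944 → Σ = 13.4202
T = 13.4202 / 5.577 = 2.406347… → 2.41

2.41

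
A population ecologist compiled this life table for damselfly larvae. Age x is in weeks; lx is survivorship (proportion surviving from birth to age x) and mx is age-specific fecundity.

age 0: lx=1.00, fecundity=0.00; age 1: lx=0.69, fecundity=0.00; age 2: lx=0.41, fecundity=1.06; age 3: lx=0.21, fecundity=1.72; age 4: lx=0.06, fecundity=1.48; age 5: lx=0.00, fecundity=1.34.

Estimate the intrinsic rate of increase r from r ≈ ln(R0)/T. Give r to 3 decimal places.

-0.047

R0 = Σ lx·mx = 0 + 0 + 0.4346 + 0.3612 + 0.0888 + 0 = 0.8846
Σ x·lx·mx = 2.308; T = 2.308/0.8846 = 2.60909…
r ≈ ln(R0)/T = ln(0.8846)/2.60909… = -0.047… → -0.047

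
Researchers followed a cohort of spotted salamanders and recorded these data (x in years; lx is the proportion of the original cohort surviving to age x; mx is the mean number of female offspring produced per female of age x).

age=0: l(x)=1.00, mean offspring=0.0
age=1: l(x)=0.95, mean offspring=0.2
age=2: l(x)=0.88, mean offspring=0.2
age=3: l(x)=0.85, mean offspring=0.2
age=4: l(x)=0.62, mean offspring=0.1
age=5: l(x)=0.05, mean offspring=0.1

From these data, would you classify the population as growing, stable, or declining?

R0 = Σ lx·mx = 0 + 0.19 + 0.176 + 0.17 + 0.062 + 0.005 = 0.603
R0 < 1, so the population is declining.

declining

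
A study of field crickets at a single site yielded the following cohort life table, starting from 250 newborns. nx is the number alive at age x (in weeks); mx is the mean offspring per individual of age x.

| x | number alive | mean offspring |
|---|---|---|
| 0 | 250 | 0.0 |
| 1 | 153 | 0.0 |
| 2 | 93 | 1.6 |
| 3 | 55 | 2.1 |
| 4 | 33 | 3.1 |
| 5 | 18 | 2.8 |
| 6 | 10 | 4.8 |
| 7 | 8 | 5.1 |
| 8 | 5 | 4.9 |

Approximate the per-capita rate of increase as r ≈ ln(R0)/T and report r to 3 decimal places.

lx = nx/n0 = nx/250: 1, 0.612, 0.372, 0.22, 0.132, 0.072, 0.04, 0.032, 0.02
R0 = Σ lx·mx = 0 + 0 + 0.5952 + 0.462 + 0.4092 + 0.2016 + 0.192 + 0.1632 + 0.098 = 2.1212
Σ x·lx·mx = 8.2996; T = 8.2996/2.1212 = 3.91269…
r ≈ ln(R0)/T = ln(2.1212)/3.91269… = 0.19219… → 0.192

0.192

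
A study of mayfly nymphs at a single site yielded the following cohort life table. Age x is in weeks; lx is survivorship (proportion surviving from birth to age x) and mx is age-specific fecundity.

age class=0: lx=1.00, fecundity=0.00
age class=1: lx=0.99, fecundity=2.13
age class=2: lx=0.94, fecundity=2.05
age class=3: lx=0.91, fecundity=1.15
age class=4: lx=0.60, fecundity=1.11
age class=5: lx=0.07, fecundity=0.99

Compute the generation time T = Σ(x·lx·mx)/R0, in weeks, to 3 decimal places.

2.082

lx·mx: 0, 2.1087, 1.927, 1.0465, 0.666, 0.0693 → R0 = 5.8175
x·lx·mx: 0, 2.1087, 3.854, 3.1395, 2.664, 0.3465 → Σ = 12.1127
T = 12.1127 / 5.8175 = 2.082114… → 2.082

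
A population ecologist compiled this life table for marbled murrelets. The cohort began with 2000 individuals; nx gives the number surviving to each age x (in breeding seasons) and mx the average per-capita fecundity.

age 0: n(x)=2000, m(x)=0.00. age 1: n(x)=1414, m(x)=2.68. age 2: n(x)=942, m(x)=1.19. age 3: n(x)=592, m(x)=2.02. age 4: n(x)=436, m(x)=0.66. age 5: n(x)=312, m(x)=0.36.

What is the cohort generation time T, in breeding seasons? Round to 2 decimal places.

1.74

lx = nx/n0 = nx/2000: 1, 0.707, 0.471, 0.296, 0.218, 0.156
lx·mx: 0, 1.89476, 0.56049, 0.59792, 0.14388, 0.05616 → R0 = 3.25321
x·lx·mx: 0, 1.89476, 1.12098, 1.79376, 0.57552, 0.2808 → Σ = 5.66582
T = 5.66582 / 3.25321 = 1.741609… → 1.74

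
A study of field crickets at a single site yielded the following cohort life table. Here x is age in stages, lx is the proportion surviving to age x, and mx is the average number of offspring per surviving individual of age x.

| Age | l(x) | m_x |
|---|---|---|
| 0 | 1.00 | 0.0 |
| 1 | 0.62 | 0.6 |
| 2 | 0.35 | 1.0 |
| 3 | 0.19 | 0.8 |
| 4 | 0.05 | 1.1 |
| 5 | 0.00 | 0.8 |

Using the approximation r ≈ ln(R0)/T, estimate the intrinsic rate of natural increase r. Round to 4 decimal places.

R0 = Σ lx·mx = 0 + 0.372 + 0.35 + 0.152 + 0.055 + 0 = 0.929
Σ x·lx·mx = 1.748; T = 1.748/0.929 = 1.88159…
r ≈ ln(R0)/T = ln(0.929)/1.88159… = -0.039141… → -0.0391

-0.0391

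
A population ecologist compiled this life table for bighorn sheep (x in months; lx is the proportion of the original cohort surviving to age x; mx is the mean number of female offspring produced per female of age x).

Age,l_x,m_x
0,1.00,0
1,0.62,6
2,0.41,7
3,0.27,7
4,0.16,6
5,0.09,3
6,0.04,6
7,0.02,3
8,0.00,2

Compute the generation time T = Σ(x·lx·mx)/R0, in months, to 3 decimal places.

2.216

lx·mx: 0, 3.72, 2.87, 1.89, 0.96, 0.27, 0.24, 0.06, 0 → R0 = 10.01
x·lx·mx: 0, 3.72, 5.74, 5.67, 3.84, 1.35, 1.44, 0.42, 0 → Σ = 22.18
T = 22.18 / 10.01 = 2.215784… → 2.216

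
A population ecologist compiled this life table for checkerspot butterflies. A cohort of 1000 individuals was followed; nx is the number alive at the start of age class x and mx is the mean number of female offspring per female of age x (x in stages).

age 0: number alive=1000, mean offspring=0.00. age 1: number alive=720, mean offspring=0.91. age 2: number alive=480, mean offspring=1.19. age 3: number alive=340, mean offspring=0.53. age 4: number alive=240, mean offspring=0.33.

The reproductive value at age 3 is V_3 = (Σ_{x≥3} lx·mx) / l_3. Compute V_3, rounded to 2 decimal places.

lx = nx/n0 = nx/1000: 1, 0.72, 0.48, 0.34, 0.24
lx·mx for x ≥ 3: 0.1802, 0.0792 → sum = 0.2594
V_3 = 0.2594 / l_3 = 0.2594 / 0.34 = 0.762941… → 0.76

0.76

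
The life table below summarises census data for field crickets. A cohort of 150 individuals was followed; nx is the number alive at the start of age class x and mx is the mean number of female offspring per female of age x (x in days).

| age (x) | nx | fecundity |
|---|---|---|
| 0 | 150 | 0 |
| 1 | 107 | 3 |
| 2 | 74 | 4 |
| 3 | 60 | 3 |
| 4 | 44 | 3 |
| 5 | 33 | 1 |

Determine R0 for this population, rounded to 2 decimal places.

lx = nx/n0 = nx/150: 1, 0.71333…, 0.49333…, 0.4, 0.29333…, 0.22
lx·mx by age: 0, 2.14…, 1.973333…, 1.2, 0.88…, 0.22
R0 = Σ lx·mx = 6.413333… → 6.41

6.41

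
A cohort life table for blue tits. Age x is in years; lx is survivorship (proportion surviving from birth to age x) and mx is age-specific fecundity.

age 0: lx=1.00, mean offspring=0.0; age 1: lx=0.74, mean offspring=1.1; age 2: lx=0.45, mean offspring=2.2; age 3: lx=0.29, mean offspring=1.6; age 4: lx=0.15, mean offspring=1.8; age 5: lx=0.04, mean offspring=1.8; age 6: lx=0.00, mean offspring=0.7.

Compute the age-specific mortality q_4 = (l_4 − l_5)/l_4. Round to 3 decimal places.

q_4 = (l_4 − l_5) / l_4 = (0.15 − 0.04) / 0.15
     = 0.11 / 0.15 = 0.733333… → 0.733

0.733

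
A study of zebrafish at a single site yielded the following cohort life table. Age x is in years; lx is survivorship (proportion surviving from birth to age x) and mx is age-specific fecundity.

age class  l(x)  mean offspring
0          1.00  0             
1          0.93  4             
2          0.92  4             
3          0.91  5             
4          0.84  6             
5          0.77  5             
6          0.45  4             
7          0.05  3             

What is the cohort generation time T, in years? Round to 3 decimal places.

lx·mx: 0, 3.72, 3.68, 4.55, 5.04, 3.85, 1.8, 0.15 → R0 = 22.79
x·lx·mx: 0, 3.72, 7.36, 13.65, 20.16, 19.25, 10.8, 1.05 → Σ = 75.99
T = 75.99 / 22.79 = 3.334357… → 3.334

3.334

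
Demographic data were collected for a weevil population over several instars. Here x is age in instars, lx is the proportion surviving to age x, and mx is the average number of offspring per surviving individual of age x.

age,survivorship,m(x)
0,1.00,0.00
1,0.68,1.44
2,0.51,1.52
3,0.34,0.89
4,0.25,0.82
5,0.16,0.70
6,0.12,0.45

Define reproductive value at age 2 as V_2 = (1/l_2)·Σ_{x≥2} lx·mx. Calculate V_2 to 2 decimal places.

2.84

lx·mx for x ≥ 2: 0.7752, 0.3026, 0.205, 0.112, 0.054 → sum = 1.4488
V_2 = 1.4488 / l_2 = 1.4488 / 0.51 = 2.840784… → 2.84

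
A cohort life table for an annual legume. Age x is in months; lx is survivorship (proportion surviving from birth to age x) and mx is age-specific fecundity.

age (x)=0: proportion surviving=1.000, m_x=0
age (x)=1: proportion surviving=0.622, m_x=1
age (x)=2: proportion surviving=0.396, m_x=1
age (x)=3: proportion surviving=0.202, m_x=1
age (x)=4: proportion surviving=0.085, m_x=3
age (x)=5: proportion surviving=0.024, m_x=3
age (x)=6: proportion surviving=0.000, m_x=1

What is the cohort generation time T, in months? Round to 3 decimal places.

2.198

lx·mx: 0, 0.622, 0.396, 0.202, 0.255, 0.072, 0 → R0 = 1.547
x·lx·mx: 0, 0.622, 0.792, 0.606, 1.02, 0.36, 0 → Σ = 3.4
T = 3.4 / 1.547 = 2.197802… → 2.198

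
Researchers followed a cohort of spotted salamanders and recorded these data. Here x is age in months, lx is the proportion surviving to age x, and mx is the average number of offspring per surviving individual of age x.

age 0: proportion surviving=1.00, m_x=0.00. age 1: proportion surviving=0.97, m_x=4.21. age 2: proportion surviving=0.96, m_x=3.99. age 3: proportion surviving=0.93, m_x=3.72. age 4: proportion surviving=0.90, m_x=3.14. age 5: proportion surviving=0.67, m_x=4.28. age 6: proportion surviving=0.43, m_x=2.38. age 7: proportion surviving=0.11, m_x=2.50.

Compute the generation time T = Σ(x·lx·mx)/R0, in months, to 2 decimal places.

lx·mx: 0, 4.0837, 3.8304, 3.4596, 2.826, 2.8676, 1.0234, 0.275 → R0 = 18.3657
x·lx·mx: 0, 4.0837, 7.6608, 10.3788, 11.304, 14.338, 6.1404, 1.925 → Σ = 55.8307
T = 55.8307 / 18.3657 = 3.039944… → 3.04

3.04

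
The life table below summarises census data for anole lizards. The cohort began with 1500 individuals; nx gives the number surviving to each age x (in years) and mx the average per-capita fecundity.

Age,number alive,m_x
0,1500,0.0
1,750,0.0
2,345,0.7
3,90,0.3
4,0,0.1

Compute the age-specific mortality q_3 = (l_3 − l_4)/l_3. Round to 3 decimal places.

1.000

lx = nx/n0 = nx/1500: 1, 0.5, 0.23, 0.06, 0
q_3 = (l_3 − l_4) / l_3 = (0.06 − 0) / 0.06
     = 0.06 / 0.06 = 1 → 1.000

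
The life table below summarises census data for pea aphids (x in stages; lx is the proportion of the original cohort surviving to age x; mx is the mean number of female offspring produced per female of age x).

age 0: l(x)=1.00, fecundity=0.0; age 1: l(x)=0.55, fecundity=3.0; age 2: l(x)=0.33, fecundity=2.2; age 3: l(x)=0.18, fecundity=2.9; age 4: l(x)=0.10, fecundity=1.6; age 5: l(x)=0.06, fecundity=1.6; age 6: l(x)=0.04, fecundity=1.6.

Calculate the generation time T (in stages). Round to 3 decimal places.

1.918

lx·mx: 0, 1.65, 0.726, 0.522, 0.16, 0.096, 0.064 → R0 = 3.218
x·lx·mx: 0, 1.65, 1.452, 1.566, 0.64, 0.48, 0.384 → Σ = 6.172
T = 6.172 / 3.218 = 1.917961… → 1.918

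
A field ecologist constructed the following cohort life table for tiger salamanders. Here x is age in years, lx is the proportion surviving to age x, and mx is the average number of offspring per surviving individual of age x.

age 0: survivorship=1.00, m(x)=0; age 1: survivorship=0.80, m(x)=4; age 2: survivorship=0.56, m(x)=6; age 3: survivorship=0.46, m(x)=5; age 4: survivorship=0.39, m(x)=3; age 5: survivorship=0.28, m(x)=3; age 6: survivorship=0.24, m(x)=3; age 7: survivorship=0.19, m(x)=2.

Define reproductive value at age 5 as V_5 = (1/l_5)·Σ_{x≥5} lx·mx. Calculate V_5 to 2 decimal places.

6.93

lx·mx for x ≥ 5: 0.84, 0.72, 0.38 → sum = 1.94
V_5 = 1.94 / l_5 = 1.94 / 0.28 = 6.928571… → 6.93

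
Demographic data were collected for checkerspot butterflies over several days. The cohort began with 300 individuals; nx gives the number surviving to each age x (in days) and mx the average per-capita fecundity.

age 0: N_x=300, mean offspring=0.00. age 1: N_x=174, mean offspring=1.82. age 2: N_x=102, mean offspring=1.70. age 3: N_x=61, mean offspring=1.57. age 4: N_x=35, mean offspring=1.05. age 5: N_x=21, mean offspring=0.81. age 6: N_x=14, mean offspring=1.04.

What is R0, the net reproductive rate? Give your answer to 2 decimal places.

2.18

lx = nx/n0 = nx/300: 1, 0.58, 0.34, 0.20333…, 0.11667…, 0.07, 0.04667…
lx·mx by age: 0, 1.0556, 0.578, 0.319233…, 0.1225…, 0.0567, 0.048533…
R0 = Σ lx·mx = 2.180567… → 2.18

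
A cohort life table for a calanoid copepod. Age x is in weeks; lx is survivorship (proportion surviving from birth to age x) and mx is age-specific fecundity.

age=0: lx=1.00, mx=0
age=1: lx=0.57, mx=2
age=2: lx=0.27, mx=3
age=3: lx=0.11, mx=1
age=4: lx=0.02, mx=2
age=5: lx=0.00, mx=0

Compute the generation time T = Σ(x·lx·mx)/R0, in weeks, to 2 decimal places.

1.55

lx·mx: 0, 1.14, 0.81, 0.11, 0.04, 0 → R0 = 2.1
x·lx·mx: 0, 1.14, 1.62, 0.33, 0.16, 0 → Σ = 3.25
T = 3.25 / 2.1 = 1.547619… → 1.55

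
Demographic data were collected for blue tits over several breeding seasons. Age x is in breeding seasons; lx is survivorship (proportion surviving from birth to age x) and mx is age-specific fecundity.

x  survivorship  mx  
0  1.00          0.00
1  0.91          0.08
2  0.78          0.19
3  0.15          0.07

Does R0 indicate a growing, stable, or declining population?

declining

R0 = Σ lx·mx = 0 + 0.0728 + 0.1482 + 0.0105 = 0.2315
R0 < 1, so the population is declining.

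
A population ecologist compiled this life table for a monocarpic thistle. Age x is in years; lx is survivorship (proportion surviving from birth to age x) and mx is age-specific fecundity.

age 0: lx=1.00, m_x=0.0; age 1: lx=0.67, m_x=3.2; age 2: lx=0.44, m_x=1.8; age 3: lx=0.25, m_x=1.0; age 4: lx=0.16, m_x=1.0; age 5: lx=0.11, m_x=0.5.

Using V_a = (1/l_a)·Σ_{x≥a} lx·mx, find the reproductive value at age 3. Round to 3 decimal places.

1.860

lx·mx for x ≥ 3: 0.25, 0.16, 0.055 → sum = 0.465
V_3 = 0.465 / l_3 = 0.465 / 0.25 = 1.86 → 1.860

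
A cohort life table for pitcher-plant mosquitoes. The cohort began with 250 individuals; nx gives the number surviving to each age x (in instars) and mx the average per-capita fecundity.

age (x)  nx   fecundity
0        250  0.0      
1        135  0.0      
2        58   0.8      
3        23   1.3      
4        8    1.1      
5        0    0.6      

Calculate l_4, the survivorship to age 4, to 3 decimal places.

0.032

l_4 = n_4/n_0 = 8/250 = 0.032 → 0.032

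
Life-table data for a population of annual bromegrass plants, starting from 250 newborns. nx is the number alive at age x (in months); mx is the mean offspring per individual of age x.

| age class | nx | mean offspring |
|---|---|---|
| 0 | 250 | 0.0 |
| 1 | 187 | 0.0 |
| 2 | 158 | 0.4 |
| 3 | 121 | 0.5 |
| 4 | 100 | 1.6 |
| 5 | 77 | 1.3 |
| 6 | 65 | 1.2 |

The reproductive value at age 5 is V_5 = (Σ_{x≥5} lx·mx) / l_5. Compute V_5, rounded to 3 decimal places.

2.313

lx = nx/n0 = nx/250: 1, 0.748, 0.632, 0.484, 0.4, 0.308, 0.26
lx·mx for x ≥ 5: 0.4004, 0.312 → sum = 0.7124
V_5 = 0.7124 / l_5 = 0.7124 / 0.308 = 2.312987… → 2.313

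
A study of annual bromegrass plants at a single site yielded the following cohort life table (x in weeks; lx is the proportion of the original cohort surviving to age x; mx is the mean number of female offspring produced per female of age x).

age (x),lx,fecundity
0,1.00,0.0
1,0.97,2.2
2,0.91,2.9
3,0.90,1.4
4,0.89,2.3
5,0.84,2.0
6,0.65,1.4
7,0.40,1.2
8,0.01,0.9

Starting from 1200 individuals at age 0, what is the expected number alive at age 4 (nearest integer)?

1068

Expected survivors = N0 · l_4 = 1200 × 0.89 = 1068 → 1068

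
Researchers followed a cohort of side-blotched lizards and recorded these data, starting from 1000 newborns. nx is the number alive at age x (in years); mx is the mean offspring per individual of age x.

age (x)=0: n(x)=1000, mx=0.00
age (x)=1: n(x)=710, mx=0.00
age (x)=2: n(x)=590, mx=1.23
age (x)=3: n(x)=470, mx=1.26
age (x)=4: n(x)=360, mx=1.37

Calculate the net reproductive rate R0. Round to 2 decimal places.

lx = nx/n0 = nx/1000: 1, 0.71, 0.59, 0.47, 0.36
lx·mx by age: 0, 0, 0.7257, 0.5922, 0.4932
R0 = Σ lx·mx = 1.8111 → 1.81

1.81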